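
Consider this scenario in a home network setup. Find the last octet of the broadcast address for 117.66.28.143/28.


Given: IP = 117.66.28.143, prefix = /28
Host bits = 32 - 28 = 4
Network last octet = 143 AND mask = 128
Host part size = 2^4 - 1 = 15
Broadcast last octet = 128 OR 15 = 143

143


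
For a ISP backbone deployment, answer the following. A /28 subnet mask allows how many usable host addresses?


Given: subnet mask /28
Host bits = 32 - 28 = 4
Total addresses = 2^4 = 16
Usable hosts = 16 - 2 (network + broadcast) = 14

14


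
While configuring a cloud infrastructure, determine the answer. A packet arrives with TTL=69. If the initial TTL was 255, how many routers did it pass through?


Given: initial TTL = 255, received TTL = 69
Hops = initial TTL - received TTL
Hops = 255 - 69 = 186

186


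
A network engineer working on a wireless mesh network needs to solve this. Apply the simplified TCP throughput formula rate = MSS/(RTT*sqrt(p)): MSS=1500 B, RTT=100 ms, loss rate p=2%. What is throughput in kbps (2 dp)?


Given: MSS = 1500 bytes, RTT = 100 ms, loss = 2%
RTT in seconds = 100 / 1000 = 0.1
Loss rate = 2% = 0.02
sqrt(loss) = sqrt(0.02) = 0.141421356237
Throughput (bytes/s) = 1500 / (0.1 * 0.141421356237) = 106066.0172
Throughput (kbps) = 106066.0172 * 8 / 1000 = 848.528137 -> 848.53 kbps (2 dp)

848.53


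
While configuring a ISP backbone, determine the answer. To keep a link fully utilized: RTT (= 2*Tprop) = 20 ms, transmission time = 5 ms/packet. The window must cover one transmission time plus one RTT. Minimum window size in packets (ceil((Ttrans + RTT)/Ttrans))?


Given: Ttrans = 5 ms, RTT = 20 ms (= 2 * Tprop, Tprop = 10 ms)
Time until first ACK returns = Ttrans + RTT = 5 + 20 = 25 ms
Need W * Ttrans >= Ttrans + RTT  ->  W >= (Ttrans + RTT) / Ttrans
(Ttrans + RTT) / Ttrans = 25 / 5 = 5
W_min = ceil(5) = 5

5


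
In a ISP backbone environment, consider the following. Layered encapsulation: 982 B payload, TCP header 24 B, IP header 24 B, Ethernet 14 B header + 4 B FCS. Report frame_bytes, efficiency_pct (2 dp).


TCP segment = 982 + 24 = 1006 B
IP packet = 1006 + 24 = 1030 B
Ethernet frame = 1030 + 14 + 4 = 1048 B
Efficiency = app / frame = 982 / 1048 = 0.937023 = 93.7023% -> 93.70% (2 dp)

1048, 93.70


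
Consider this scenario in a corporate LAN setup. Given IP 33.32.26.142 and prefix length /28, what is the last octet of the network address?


Given: IP = 33.32.26.142, prefix = /28
Subnet mask = 255.255.255.240
Last octet of IP: 142
Last octet of mask: 240
Network last octet = 142 AND 240 = 128

128


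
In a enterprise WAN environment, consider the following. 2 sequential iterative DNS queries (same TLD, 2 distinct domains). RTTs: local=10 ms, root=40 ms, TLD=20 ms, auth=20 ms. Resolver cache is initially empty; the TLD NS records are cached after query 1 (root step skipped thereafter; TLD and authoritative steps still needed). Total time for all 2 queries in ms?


Lookup 1 (cold cache): local + root + TLD + auth = 10 + 40 + 20 + 20 = 90 ms
Lookups 2..2 (TLD NS cached -> skip root; new domain -> still ask TLD and auth): local + TLD + auth = 10 + 20 + 20 = 50 ms each
Remaining 1 lookups: 1 * 50 = 50 ms
Total = 90 + 50 = 140 ms

140


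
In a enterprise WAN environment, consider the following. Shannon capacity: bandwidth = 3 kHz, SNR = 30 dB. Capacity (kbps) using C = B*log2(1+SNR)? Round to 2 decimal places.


Given: B = 3 kHz, SNR = 30 dB
SNR linear = 10^(30/10) = 1000
1 + SNR = 1001
log2(1001) = 9.9672262588
C = 3 * 1000 * 9.9672262588 = 29901.6788 bps
C = 29.901679 kbps -> 29.90 kbps (2 dp)

29.90


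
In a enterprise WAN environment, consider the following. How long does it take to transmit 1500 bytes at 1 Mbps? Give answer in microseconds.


Given: packet = 1500 bytes, bandwidth = 1 Mbps
Packet in bits = 1500 * 8 = 12000 bits
Bandwidth = 1 * 10^6 = 1000000 bps
Time = 12000 / 1000000 seconds
Time in us = 12000 * 10^6 / 1000000 = 12000

12000


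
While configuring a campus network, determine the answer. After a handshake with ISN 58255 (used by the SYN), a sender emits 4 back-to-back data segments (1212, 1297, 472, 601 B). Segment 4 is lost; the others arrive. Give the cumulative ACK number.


SYN uses sequence number 58255; first data byte = ISN + 1 = 58256.
Segment 1: SEQ = 58256, len = 1212 B, covers [58256, 59467]
Segment 2: SEQ = 59468, len = 1297 B, covers [59468, 60764]
Segment 3: SEQ = 60765, len = 472 B, covers [60765, 61236]
Segment 4: SEQ = 61237, len = 601 B, covers [61237, 61837] [LOST]
In-order data received: bytes [58256, 61236] (segments 1..3).
Segment 4 missing -> gap begins at byte 61237.
Cumulative ACK = next expected in-order byte = 58256 + 1212 + 1297 + 472 = 61237

61237


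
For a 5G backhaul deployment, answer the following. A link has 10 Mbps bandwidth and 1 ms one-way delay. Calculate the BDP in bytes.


Given: bandwidth = 10 Mbps, delay = 1 ms
BDP in bits = 10 * 10^6 * 1 / 1000
BDP in bits = 10000
BDP in bytes = 10000 / 8 = 1250

1250


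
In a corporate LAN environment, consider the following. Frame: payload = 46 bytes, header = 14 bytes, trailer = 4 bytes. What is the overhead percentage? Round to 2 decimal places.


Given: payload = 46 B, header = 14 B, trailer = 4 B
Overhead bytes = header + trailer = 14 + 4 = 18
Total frame = payload + overhead = 46 + 18 = 64
Overhead % = 18 / 64 * 100 = 28.1250% -> 28.13% (2 dp)

28.13


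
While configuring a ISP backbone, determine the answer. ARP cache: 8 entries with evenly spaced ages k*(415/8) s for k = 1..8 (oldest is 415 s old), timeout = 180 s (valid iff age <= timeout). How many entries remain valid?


Ages are k * 415/8 s for k = 1..8 (spacing = 51.8750 s).
Entry k is valid iff k * 415/8 <= 180 iff k <= 8 * 180 / 415 = 3.4699
n_valid = floor(3.4699) = 3
(n_stale = 8 - 3 = 5)

3


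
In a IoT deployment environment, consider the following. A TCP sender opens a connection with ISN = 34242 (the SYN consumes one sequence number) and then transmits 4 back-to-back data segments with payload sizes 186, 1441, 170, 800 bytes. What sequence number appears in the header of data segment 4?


The SYN occupies sequence number ISN = 34242, so the first data byte is ISN + 1 = 34243.
SEQ of data segment i = (ISN + 1) + sum of payload sizes of segments 1..i-1.
Segment 1: SEQ = 34243, payload = 186 bytes
Segment 2: SEQ = 34429, payload = 1441 bytes
Segment 3: SEQ = 35870, payload = 170 bytes
Segment 4: SEQ = 36040, payload = 800 bytes
SEQ of segment 4 = 34243 + 186 + 1441 + 170 = 36040

36040


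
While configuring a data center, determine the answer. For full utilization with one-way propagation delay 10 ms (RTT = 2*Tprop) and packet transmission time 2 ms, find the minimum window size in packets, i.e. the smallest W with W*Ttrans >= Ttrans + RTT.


Given: Ttrans = 2 ms, RTT = 20 ms (= 2 * Tprop, Tprop = 10 ms)
Time until first ACK returns = Ttrans + RTT = 2 + 20 = 22 ms
Need W * Ttrans >= Ttrans + RTT  ->  W >= (Ttrans + RTT) / Ttrans
(Ttrans + RTT) / Ttrans = 22 / 2 = 11
W_min = ceil(11) = 11

11


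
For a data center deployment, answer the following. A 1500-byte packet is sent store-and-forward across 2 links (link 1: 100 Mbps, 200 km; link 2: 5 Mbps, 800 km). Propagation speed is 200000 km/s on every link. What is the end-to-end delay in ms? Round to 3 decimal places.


Packet = 1500 bytes = 12000 bits. Store-and-forward: sum (t_trans + t_prop) per link.
Link 1: t_trans = 12000/(100*10^6) s = 0.1200 ms; t_prop = 200/200000 s = 1.0000 ms; subtotal = 1.1200 ms
Link 2: t_trans = 12000/(5*10^6) s = 2.4000 ms; t_prop = 800/200000 s = 4.0000 ms; subtotal = 6.4000 ms
End-to-end = 1.1200 + 6.4000 = 7.5200 ms -> 7.520 ms (3 dp)

7.520


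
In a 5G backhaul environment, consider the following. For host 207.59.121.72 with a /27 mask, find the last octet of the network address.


Given: IP = 207.59.121.72, prefix = /27
Subnet mask = 255.255.255.224
Last octet of IP: 72
Last octet of mask: 224
Network last octet = 72 AND 224 = 64

64


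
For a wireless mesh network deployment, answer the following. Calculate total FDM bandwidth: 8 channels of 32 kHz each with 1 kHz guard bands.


Given: 8 channels, 32 kHz each, guard = 1 kHz
Channel bandwidth = 8 * 32 = 256 kHz
Guard bands = 7 gaps * 1 kHz = 7 kHz
Total = 256 + 7 = 263 kHz

263


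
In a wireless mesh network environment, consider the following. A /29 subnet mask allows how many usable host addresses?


Given: subnet mask /29
Host bits = 32 - 29 = 3
Total addresses = 2^3 = 8
Usable hosts = 8 - 2 (network + broadcast) = 6

6


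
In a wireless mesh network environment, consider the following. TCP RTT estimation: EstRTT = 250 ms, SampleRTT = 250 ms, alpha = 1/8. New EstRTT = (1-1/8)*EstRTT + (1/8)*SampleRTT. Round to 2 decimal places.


Given: EstRTT = 250 ms, SampleRTT = 250 ms, alpha = 1/8
New EstRTT = (1 - alpha) * EstRTT + alpha * SampleRTT
(7/8) * 250 = 218.75
(1/8) * 250 = 31.25
New EstRTT = 218.75 + 31.25 = 250 ms -> 250.00 ms (2 dp)

250.00


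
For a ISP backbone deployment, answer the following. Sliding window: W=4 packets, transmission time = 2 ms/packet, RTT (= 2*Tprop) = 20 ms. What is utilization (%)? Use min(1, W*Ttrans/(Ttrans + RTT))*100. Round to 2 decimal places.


Given: W = 4, Ttrans = 2 ms, RTT = 20 ms (= 2 * Tprop, Tprop = 10 ms)
Cycle time = Ttrans + RTT = 2 + 20 = 22 ms (first packet sent until its ACK returns)
W * Ttrans = 4 * 2 = 8 ms of sending per cycle
W * Ttrans / (Ttrans + RTT) = 8 / 22 = 0.363636
U = min(1, 0.363636) = 0.363636
U% = 36.36%

36.36


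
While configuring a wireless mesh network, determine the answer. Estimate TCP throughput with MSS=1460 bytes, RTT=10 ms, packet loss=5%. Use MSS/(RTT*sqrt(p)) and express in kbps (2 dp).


Given: MSS = 1460 bytes, RTT = 10 ms, loss = 5%
RTT in seconds = 10 / 1000 = 0.01
Loss rate = 5% = 0.05
sqrt(loss) = sqrt(0.05) = 0.223606797750
Throughput (bytes/s) = 1460 / (0.01 * 0.223606797750) = 652931.8494
Throughput (kbps) = 652931.8494 * 8 / 1000 = 5223.454795 -> 5223.45 kbps (2 dp)

5223.45


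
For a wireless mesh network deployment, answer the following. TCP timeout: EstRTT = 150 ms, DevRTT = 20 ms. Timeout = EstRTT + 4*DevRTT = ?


Given: EstRTT = 150 ms, DevRTT = 20 ms
Timeout = EstRTT + 4 * DevRTT
4 * DevRTT = 4 * 20 = 80
Timeout = 150 + 80 = 230 ms

230


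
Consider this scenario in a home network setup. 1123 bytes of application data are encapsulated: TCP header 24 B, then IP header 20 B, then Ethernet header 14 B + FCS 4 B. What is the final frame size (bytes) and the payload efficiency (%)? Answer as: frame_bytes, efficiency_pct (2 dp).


TCP segment = 1123 + 24 = 1147 B
IP packet = 1147 + 20 = 1167 B
Ethernet frame = 1167 + 14 + 4 = 1185 B
Efficiency = app / frame = 1123 / 1185 = 0.947679 = 94.7679% -> 94.77% (2 dp)

1185, 94.77


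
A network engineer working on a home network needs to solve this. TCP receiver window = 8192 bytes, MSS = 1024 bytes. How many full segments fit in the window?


Given: RWND = 8192 bytes, MSS = 1024 bytes
Full segments = floor(RWND / MSS)
Full segments = floor(8192 / 1024)
Full segments = floor(8.0) = 8

8


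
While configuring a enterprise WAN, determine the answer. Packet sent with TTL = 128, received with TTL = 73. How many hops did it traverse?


Given: initial TTL = 128, received TTL = 73
Hops = initial TTL - received TTL
Hops = 128 - 73 = 55

55


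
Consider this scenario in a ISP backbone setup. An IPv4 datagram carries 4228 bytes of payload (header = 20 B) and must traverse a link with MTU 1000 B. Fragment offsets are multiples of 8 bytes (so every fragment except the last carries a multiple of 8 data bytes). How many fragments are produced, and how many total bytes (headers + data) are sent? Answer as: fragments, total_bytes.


Max data per non-final fragment = floor((MTU - header)/8)*8 = floor((1000 - 20)/8)*8 = floor(980/8)*8 = 976 B
Final fragment needs no 8-byte alignment: it can carry up to MTU - header = 980 B
Non-final fragments needed = ceil((payload - 980) / 976) = ceil(3248/976) = ceil(3.3279) = 4
Number of fragments = 4 + 1 = 5
Fragment sizes (data): 4 * 976 B + 324 B (last, 324 <= 980 OK)
Total bytes sent = payload + n_frags * header = 4228 + 5*20 = 4228 + 100 = 4328 B

5, 4328


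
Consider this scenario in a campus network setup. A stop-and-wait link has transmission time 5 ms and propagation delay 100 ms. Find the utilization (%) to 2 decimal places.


Given: Ttrans = 5 ms, Tprop = 100 ms
RTT = 2 * Tprop = 2 * 100 = 200 ms
U = Ttrans / (Ttrans + RTT)
U = 5 / (5 + 200)
U = 5 / 205 = 0.02439
U% = 2.44%

2.44


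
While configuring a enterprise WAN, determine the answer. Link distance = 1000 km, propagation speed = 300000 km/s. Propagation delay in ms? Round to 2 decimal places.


Given: distance = 1000 km, speed = 300000 km/s
Delay = distance / speed = 1000 / 300000 seconds
Delay in ms = 1000 * 1000 / 300000
Delay = 3.3333 ms
Rounded to 2 dp = 3.33 ms

3.33


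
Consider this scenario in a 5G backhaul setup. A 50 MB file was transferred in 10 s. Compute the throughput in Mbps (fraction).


Given: file = 50 MB, time = 10 s
File in Mb = 50 * 8 = 400 Mb
Throughput = 400 / 10 Mbps
Throughput = 40 Mbps

40


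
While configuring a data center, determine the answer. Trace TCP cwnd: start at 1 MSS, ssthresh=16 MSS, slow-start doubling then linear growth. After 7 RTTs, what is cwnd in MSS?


RTT 0: cwnd = 1 MSS (initial)
RTT 1: cwnd = 2 MSS (slow start, doubled)
RTT 2: cwnd = 4 MSS (slow start, doubled)
RTT 3: cwnd = 8 MSS (slow start, doubled)
RTT 4: cwnd = 16 MSS (slow start, doubled)
RTT 5: cwnd = 17 MSS (congestion avoidance, +1)
RTT 6: cwnd = 18 MSS (congestion avoidance, +1)
RTT 7: cwnd = 19 MSS (congestion avoidance, +1)

19


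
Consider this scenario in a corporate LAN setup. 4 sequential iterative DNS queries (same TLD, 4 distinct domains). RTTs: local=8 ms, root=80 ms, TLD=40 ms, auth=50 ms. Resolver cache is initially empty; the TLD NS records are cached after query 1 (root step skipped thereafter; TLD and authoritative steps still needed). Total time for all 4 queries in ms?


Lookup 1 (cold cache): local + root + TLD + auth = 8 + 80 + 40 + 50 = 178 ms
Lookups 2..4 (TLD NS cached -> skip root; new domain -> still ask TLD and auth): local + TLD + auth = 8 + 40 + 50 = 98 ms each
Remaining 3 lookups: 3 * 98 = 294 ms
Total = 178 + 294 = 472 ms

472


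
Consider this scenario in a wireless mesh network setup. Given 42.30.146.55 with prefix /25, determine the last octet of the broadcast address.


Given: IP = 42.30.146.55, prefix = /25
Host bits = 32 - 25 = 7
Network last octet = 55 AND mask = 0
Host part size = 2^7 - 1 = 127
Broadcast last octet = 0 OR 127 = 127

127


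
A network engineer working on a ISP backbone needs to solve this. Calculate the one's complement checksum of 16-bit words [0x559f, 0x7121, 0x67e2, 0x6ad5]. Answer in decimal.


Given words: [0x559f, 0x7121, 0x67e2, 0x6ad5]
Step 1: Sum all words
Raw sum = 21919 + 28961 + 26594 + 27349 = 104823
Step 2: Fold carry: (39287 + 1) = 39288
One's complement = ~39288 & 0xFFFF = 26247

26247


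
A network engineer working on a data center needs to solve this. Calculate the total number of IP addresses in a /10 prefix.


Given: CIDR prefix /10
Host bits = 32 - 10 = 22
Total addresses = 2^22 = 4194304

4194304


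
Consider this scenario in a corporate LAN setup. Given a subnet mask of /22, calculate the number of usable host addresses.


Given: subnet mask /22
Host bits = 32 - 22 = 10
Total addresses = 2^10 = 1024
Usable hosts = 1024 - 2 (network + broadcast) = 1022

1022


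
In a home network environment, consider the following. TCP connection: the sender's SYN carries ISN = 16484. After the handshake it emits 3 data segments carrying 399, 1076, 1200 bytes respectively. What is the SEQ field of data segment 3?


The SYN occupies sequence number ISN = 16484, so the first data byte is ISN + 1 = 16485.
SEQ of data segment i = (ISN + 1) + sum of payload sizes of segments 1..i-1.
Segment 1: SEQ = 16485, payload = 399 bytes
Segment 2: SEQ = 16884, payload = 1076 bytes
Segment 3: SEQ = 17960, payload = 1200 bytes
SEQ of segment 3 = 16485 + 399 + 1076 = 17960

17960


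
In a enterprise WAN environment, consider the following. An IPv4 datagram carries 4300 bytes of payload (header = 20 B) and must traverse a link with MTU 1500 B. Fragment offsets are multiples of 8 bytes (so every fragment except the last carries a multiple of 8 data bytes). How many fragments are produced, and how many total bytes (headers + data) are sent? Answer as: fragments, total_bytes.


Max data per non-final fragment = floor((MTU - header)/8)*8 = floor((1500 - 20)/8)*8 = floor(1480/8)*8 = 1480 B
Final fragment needs no 8-byte alignment: it can carry up to MTU - header = 1480 B
Non-final fragments needed = ceil((payload - 1480) / 1480) = ceil(2820/1480) = ceil(1.9054) = 2
Number of fragments = 2 + 1 = 3
Fragment sizes (data): 2 * 1480 B + 1340 B (last, 1340 <= 1480 OK)
Total bytes sent = payload + n_frags * header = 4300 + 3*20 = 4300 + 60 = 4360 B

3, 4360


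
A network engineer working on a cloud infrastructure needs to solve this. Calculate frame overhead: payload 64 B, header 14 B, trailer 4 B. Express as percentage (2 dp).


Given: payload = 64 B, header = 14 B, trailer = 4 B
Overhead bytes = header + trailer = 14 + 4 = 18
Total frame = payload + overhead = 64 + 18 = 82
Overhead % = 18 / 82 * 100 = 21.9512% -> 21.95% (2 dp)

21.95


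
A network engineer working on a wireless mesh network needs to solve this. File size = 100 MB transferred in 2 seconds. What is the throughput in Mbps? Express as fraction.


Given: file = 100 MB, time = 2 s
File in Mb = 100 * 8 = 800 Mb
Throughput = 800 / 2 Mbps
Throughput = 400 Mbps

400


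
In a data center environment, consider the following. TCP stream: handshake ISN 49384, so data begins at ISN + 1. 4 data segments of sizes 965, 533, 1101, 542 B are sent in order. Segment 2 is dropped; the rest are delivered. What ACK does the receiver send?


SYN uses sequence number 49384; first data byte = ISN + 1 = 49385.
Segment 1: SEQ = 49385, len = 965 B, covers [49385, 50349]
Segment 2: SEQ = 50350, len = 533 B, covers [50350, 50882] [LOST]
Segment 3: SEQ = 50883, len = 1101 B, covers [50883, 51983]
Segment 4: SEQ = 51984, len = 542 B, covers [51984, 52525]
In-order data received: bytes [49385, 50349] (segments 1..1).
Segment 2 missing -> gap begins at byte 50350; later segments buffered out of order.
Cumulative ACK = next expected in-order byte = 49385 + 965 = 50350

50350


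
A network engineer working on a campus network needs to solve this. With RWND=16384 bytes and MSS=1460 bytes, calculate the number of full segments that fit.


Given: RWND = 16384 bytes, MSS = 1460 bytes
Full segments = floor(RWND / MSS)
Full segments = floor(16384 / 1460)
Full segments = floor(11.2219) = 11

11


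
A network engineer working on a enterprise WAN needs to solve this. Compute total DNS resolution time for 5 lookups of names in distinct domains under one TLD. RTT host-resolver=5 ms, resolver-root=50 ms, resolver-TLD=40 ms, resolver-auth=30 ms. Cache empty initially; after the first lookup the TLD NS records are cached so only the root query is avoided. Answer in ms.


Lookup 1 (cold cache): local + root + TLD + auth = 5 + 50 + 40 + 30 = 125 ms
Lookups 2..5 (TLD NS cached -> skip root; new domain -> still ask TLD and auth): local + TLD + auth = 5 + 40 + 30 = 75 ms each
Remaining 4 lookups: 4 * 75 = 300 ms
Total = 125 + 300 = 425 ms

425


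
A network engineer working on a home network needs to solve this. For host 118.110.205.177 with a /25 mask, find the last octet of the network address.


Given: IP = 118.110.205.177, prefix = /25
Subnet mask = 255.255.255.128
Last octet of IP: 177
Last octet of mask: 128
Network last octet = 177 AND 128 = 128

128


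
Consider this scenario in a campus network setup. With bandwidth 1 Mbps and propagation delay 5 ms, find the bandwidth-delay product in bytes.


Given: bandwidth = 1 Mbps, delay = 5 ms
BDP in bits = 1 * 10^6 * 5 / 1000
BDP in bits = 5000
BDP in bytes = 5000 / 8 = 625

625


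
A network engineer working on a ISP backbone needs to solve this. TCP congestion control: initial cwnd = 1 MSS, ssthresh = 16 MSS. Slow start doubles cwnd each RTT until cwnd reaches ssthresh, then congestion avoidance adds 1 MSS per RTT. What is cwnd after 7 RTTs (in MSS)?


RTT 0: cwnd = 1 MSS (initial)
RTT 1: cwnd = 2 MSS (slow start, doubled)
RTT 2: cwnd = 4 MSS (slow start, doubled)
RTT 3: cwnd = 8 MSS (slow start, doubled)
RTT 4: cwnd = 16 MSS (slow start, doubled)
RTT 5: cwnd = 17 MSS (congestion avoidance, +1)
RTT 6: cwnd = 18 MSS (congestion avoidance, +1)
RTT 7: cwnd = 19 MSS (congestion avoidance, +1)

19


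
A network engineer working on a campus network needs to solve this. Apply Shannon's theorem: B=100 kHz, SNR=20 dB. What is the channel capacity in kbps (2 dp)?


Given: B = 100 kHz, SNR = 20 dB
SNR linear = 10^(20/10) = 100
1 + SNR = 101
log2(101) = 6.6582114828
C = 100 * 1000 * 6.6582114828 = 665821.1483 bps
C = 665.821148 kbps -> 665.82 kbps (2 dp)

665.82


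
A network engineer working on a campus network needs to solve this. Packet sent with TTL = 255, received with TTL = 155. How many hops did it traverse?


Given: initial TTL = 255, received TTL = 155
Hops = initial TTL - received TTL
Hops = 255 - 155 = 100

100


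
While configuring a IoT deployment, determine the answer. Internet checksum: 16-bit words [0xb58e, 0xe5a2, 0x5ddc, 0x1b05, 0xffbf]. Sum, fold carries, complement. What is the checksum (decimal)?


Given words: [0xb58e, 0xe5a2, 0x5ddc, 0x1b05, 0xffbf]
Step 1: Sum all words
Raw sum = 46478 + 58786 + 24028 + 6917 + 65471 = 201680
Step 2: Fold carry: (5072 + 3) = 5075
One's complement = ~5075 & 0xFFFF = 60460

60460


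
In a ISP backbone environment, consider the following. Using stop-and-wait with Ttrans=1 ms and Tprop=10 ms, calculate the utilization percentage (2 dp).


Given: Ttrans = 1 ms, Tprop = 10 ms
RTT = 2 * Tprop = 2 * 10 = 20 ms
U = Ttrans / (Ttrans + RTT)
U = 1 / (1 + 20)
U = 1 / 21 = 0.047619
U% = 4.76%

4.76


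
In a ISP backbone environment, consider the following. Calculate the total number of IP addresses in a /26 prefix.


Given: CIDR prefix /26
Host bits = 32 - 26 = 6
Total addresses = 2^6 = 64

64


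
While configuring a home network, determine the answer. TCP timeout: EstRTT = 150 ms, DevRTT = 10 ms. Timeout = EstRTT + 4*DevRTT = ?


Given: EstRTT = 150 ms, DevRTT = 10 ms
Timeout = EstRTT + 4 * DevRTT
4 * DevRTT = 4 * 10 = 40
Timeout = 150 + 40 = 190 ms

190


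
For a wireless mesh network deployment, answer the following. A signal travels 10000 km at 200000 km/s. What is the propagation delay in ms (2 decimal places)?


Given: distance = 10000 km, speed = 200000 km/s
Delay = distance / speed = 10000 / 200000 seconds
Delay in ms = 10000 * 1000 / 200000
Delay = 50.0000 ms
Rounded to 2 dp = 50.00 ms

50.00


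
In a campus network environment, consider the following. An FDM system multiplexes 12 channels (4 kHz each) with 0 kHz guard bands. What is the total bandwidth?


Given: 12 channels, 4 kHz each, guard = 0 kHz
Channel bandwidth = 12 * 4 = 48 kHz
Guard bands = 11 gaps * 0 kHz = 0 kHz
Total = 48 + 0 = 48 kHz

48


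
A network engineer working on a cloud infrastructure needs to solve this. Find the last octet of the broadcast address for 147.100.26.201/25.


Given: IP = 147.100.26.201, prefix = /25
Host bits = 32 - 25 = 7
Network last octet = 201 AND mask = 128
Host part size = 2^7 - 1 = 127
Broadcast last octet = 128 OR 127 = 255

255


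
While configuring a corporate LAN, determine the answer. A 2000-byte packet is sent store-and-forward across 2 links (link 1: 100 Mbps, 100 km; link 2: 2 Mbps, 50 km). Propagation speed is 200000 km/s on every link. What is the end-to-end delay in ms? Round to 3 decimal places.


Packet = 2000 bytes = 16000 bits. Store-and-forward: sum (t_trans + t_prop) per link.
Link 1: t_trans = 16000/(100*10^6) s = 0.1600 ms; t_prop = 100/200000 s = 0.5000 ms; subtotal = 0.6600 ms
Link 2: t_trans = 16000/(2*10^6) s = 8.0000 ms; t_prop = 50/200000 s = 0.2500 ms; subtotal = 8.2500 ms
End-to-end = 0.6600 + 8.2500 = 8.9100 ms -> 8.910 ms (3 dp)

8.910


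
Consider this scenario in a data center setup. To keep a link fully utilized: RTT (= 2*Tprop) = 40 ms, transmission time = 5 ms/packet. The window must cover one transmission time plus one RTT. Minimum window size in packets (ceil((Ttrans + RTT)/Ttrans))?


Given: Ttrans = 5 ms, RTT = 40 ms (= 2 * Tprop, Tprop = 20 ms)
Time until first ACK returns = Ttrans + RTT = 5 + 40 = 45 ms
Need W * Ttrans >= Ttrans + RTT  ->  W >= (Ttrans + RTT) / Ttrans
(Ttrans + RTT) / Ttrans = 45 / 5 = 9
W_min = ceil(9) = 9

9


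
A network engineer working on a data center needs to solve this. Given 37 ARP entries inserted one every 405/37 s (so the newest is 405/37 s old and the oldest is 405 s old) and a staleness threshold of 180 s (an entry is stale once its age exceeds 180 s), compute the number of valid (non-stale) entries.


Ages are k * 405/37 s for k = 1..37 (spacing = 10.9459 s).
Entry k is valid iff k * 405/37 <= 180 iff k <= 37 * 180 / 405 = 16.4444
n_valid = floor(16.4444) = 16
(n_stale = 37 - 16 = 21)

16


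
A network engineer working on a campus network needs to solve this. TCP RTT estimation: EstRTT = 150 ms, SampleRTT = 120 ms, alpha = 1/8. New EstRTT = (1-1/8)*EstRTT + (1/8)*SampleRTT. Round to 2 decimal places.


Given: EstRTT = 150 ms, SampleRTT = 120 ms, alpha = 1/8
New EstRTT = (1 - alpha) * EstRTT + alpha * SampleRTT
(7/8) * 150 = 131.25
(1/8) * 120 = 15
New EstRTT = 131.25 + 15 = 146.25 ms -> 146.25 ms (2 dp)

146.25


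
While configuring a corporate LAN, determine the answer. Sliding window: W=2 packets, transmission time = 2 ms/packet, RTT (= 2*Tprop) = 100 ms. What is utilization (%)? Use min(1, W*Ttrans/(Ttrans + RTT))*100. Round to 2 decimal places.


Given: W = 2, Ttrans = 2 ms, RTT = 100 ms (= 2 * Tprop, Tprop = 50 ms)
Cycle time = Ttrans + RTT = 2 + 100 = 102 ms (first packet sent until its ACK returns)
W * Ttrans = 2 * 2 = 4 ms of sending per cycle
W * Ttrans / (Ttrans + RTT) = 4 / 102 = 0.039216
U = min(1, 0.039216) = 0.039216
U% = 3.92%

3.92


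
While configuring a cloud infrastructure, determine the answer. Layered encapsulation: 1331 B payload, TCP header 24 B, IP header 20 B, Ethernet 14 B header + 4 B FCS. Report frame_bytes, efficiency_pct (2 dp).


TCP segment = 1331 + 24 = 1355 B
IP packet = 1355 + 20 = 1375 B
Ethernet frame = 1375 + 14 + 4 = 1393 B
Efficiency = app / frame = 1331 / 1393 = 0.955492 = 95.5492% -> 95.55% (2 dp)

1393, 95.55


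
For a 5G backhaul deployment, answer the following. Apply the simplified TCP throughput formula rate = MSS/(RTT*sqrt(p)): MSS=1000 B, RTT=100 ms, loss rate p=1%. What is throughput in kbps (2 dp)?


Given: MSS = 1000 bytes, RTT = 100 ms, loss = 1%
RTT in seconds = 100 / 1000 = 0.1
Loss rate = 1% = 0.01
sqrt(loss) = sqrt(0.01) = 0.1
Throughput (bytes/s) = 1000 / (0.1 * 0.1) = 100000.0000
Throughput (kbps) = 100000.0000 * 8 / 1000 = 800.000000 -> 800.00 kbps (2 dp)

800.00


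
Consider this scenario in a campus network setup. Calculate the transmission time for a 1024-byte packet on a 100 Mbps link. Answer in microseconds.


Given: packet = 1024 bytes, bandwidth = 100 Mbps
Packet in bits = 1024 * 8 = 8192 bits
Bandwidth = 100 * 10^6 = 100000000 bps
Time = 8192 / 100000000 seconds
Time in us = 8192 * 10^6 / 100000000 = 81.92

81.92


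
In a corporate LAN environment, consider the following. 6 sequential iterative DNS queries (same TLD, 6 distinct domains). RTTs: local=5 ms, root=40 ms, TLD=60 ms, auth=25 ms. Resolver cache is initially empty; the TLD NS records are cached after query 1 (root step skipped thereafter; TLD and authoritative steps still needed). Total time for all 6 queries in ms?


Lookup 1 (cold cache): local + root + TLD + auth = 5 + 40 + 60 + 25 = 130 ms
Lookups 2..6 (TLD NS cached -> skip root; new domain -> still ask TLD and auth): local + TLD + auth = 5 + 60 + 25 = 90 ms each
Remaining 5 lookups: 5 * 90 = 450 ms
Total = 130 + 450 = 580 ms

580


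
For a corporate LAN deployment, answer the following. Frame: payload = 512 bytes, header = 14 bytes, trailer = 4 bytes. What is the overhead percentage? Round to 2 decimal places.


Given: payload = 512 B, header = 14 B, trailer = 4 B
Overhead bytes = header + trailer = 14 + 4 = 18
Total frame = payload + overhead = 512 + 18 = 530
Overhead % = 18 / 530 * 100 = 3.3962% -> 3.40% (2 dp)

3.40


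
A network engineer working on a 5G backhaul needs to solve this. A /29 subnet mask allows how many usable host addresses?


Given: subnet mask /29
Host bits = 32 - 29 = 3
Total addresses = 2^3 = 8
Usable hosts = 8 - 2 (network + broadcast) = 6

6


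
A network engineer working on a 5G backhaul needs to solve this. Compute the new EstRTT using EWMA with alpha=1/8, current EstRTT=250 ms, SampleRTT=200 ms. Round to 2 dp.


Given: EstRTT = 250 ms, SampleRTT = 200 ms, alpha = 1/8
New EstRTT = (1 - alpha) * EstRTT + alpha * SampleRTT
(7/8) * 250 = 218.75
(1/8) * 200 = 25
New EstRTT = 218.75 + 25 = 243.75 ms -> 243.75 ms (2 dp)

243.75


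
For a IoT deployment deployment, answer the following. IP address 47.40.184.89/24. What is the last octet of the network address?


Given: IP = 47.40.184.89, prefix = /24
Subnet mask = 255.255.255.0
Last octet of IP: 89
Last octet of mask: 0
Network last octet = 89 AND 0 = 0

0


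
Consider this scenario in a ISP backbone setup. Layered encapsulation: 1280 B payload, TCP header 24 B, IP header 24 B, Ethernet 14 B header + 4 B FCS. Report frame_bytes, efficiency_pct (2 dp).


TCP segment = 1280 + 24 = 1304 B
IP packet = 1304 + 24 = 1328 B
Ethernet frame = 1328 + 14 + 4 = 1346 B
Efficiency = app / frame = 1280 / 1346 = 0.950966 = 95.0966% -> 95.10% (2 dp)

1346, 95.10


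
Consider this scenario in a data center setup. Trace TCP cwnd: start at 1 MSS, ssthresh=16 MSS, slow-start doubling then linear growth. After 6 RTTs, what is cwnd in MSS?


RTT 0: cwnd = 1 MSS (initial)
RTT 1: cwnd = 2 MSS (slow start, doubled)
RTT 2: cwnd = 4 MSS (slow start, doubled)
RTT 3: cwnd = 8 MSS (slow start, doubled)
RTT 4: cwnd = 16 MSS (slow start, doubled)
RTT 5: cwnd = 17 MSS (congestion avoidance, +1)
RTT 6: cwnd = 18 MSS (congestion avoidance, +1)

18


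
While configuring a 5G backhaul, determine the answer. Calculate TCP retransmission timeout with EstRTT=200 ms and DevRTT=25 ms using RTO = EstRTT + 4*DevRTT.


Given: EstRTT = 200 ms, DevRTT = 25 ms
Timeout = EstRTT + 4 * DevRTT
4 * DevRTT = 4 * 25 = 100
Timeout = 200 + 100 = 300 ms

300


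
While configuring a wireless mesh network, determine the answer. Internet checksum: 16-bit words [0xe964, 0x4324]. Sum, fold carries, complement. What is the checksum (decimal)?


Given words: [0xe964, 0x4324]
Step 1: Sum all words
Raw sum = 59748 + 17188 = 76936
Step 2: Fold carry: (11400 + 1) = 11401
One's complement = ~11401 & 0xFFFF = 54134

54134


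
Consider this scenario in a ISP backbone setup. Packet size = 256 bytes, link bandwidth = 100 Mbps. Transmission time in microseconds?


Given: packet = 256 bytes, bandwidth = 100 Mbps
Packet in bits = 256 * 8 = 2048 bits
Bandwidth = 100 * 10^6 = 100000000 bps
Time = 2048 / 100000000 seconds
Time in us = 2048 * 10^6 / 100000000 = 20.48

20.48


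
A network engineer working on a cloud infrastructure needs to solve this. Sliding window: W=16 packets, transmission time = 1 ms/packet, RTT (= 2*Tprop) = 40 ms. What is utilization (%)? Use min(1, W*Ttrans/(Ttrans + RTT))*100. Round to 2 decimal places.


Given: W = 16, Ttrans = 1 ms, RTT = 40 ms (= 2 * Tprop, Tprop = 20 ms)
Cycle time = Ttrans + RTT = 1 + 40 = 41 ms (first packet sent until its ACK returns)
W * Ttrans = 16 * 1 = 16 ms of sending per cycle
W * Ttrans / (Ttrans + RTT) = 16 / 41 = 0.390244
U = min(1, 0.390244) = 0.390244
U% = 39.02%

39.02


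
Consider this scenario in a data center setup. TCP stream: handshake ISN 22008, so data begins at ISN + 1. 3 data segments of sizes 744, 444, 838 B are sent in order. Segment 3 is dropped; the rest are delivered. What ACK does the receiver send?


SYN uses sequence number 22008; first data byte = ISN + 1 = 22009.
Segment 1: SEQ = 22009, len = 744 B, covers [22009, 22752]
Segment 2: SEQ = 22753, len = 444 B, covers [22753, 23196]
Segment 3: SEQ = 23197, len = 838 B, covers [23197, 24034] [LOST]
In-order data received: bytes [22009, 23196] (segments 1..2).
Segment 3 missing -> gap begins at byte 23197.
Cumulative ACK = next expected in-order byte = 22009 + 744 + 444 = 23197

23197


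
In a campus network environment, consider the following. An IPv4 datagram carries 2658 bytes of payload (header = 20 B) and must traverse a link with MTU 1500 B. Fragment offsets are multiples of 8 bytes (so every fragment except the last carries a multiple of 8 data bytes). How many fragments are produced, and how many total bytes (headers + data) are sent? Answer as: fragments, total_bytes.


Max data per non-final fragment = floor((MTU - header)/8)*8 = floor((1500 - 20)/8)*8 = floor(1480/8)*8 = 1480 B
Final fragment needs no 8-byte alignment: it can carry up to MTU - header = 1480 B
Non-final fragments needed = ceil((payload - 1480) / 1480) = ceil(1178/1480) = ceil(0.7959) = 1
Number of fragments = 1 + 1 = 2
Fragment sizes (data): 1 * 1480 B + 1178 B (last, 1178 <= 1480 OK)
Total bytes sent = payload + n_frags * header = 2658 + 2*20 = 2658 + 40 = 2698 B

2, 2698


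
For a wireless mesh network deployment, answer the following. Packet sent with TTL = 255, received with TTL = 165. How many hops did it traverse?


Given: initial TTL = 255, received TTL = 165
Hops = initial TTL - received TTL
Hops = 255 - 165 = 90

90


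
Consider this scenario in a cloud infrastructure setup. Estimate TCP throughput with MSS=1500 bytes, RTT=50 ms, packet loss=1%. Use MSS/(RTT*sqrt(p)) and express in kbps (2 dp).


Given: MSS = 1500 bytes, RTT = 50 ms, loss = 1%
RTT in seconds = 50 / 1000 = 0.05
Loss rate = 1% = 0.01
sqrt(loss) = sqrt(0.01) = 0.1
Throughput (bytes/s) = 1500 / (0.05 * 0.1) = 300000.0000
Throughput (kbps) = 300000.0000 * 8 / 1000 = 2400.000000 -> 2400.00 kbps (2 dp)

2400.00


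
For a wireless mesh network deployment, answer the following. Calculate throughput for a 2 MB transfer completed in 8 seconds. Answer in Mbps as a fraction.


Given: file = 2 MB, time = 8 s
File in Mb = 2 * 8 = 16 Mb
Throughput = 16 / 8 Mbps
Throughput = 2 Mbps

2


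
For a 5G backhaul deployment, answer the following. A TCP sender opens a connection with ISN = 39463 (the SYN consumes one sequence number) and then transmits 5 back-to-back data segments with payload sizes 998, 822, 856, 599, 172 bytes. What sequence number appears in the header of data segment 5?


The SYN occupies sequence number ISN = 39463, so the first data byte is ISN + 1 = 39464.
SEQ of data segment i = (ISN + 1) + sum of payload sizes of segments 1..i-1.
Segment 1: SEQ = 39464, payload = 998 bytes
Segment 2: SEQ = 40462, payload = 822 bytes
Segment 3: SEQ = 41284, payload = 856 bytes
Segment 4: SEQ = 42140, payload = 599 bytes
Segment 5: SEQ = 42739, payload = 172 bytes
SEQ of segment 5 = 39464 + 998 + 822 + 856 + 599 = 42739

42739


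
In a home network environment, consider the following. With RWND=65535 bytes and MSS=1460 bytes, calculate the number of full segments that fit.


Given: RWND = 65535 bytes, MSS = 1460 bytes
Full segments = floor(RWND / MSS)
Full segments = floor(65535 / 1460)
Full segments = floor(44.887) = 44

44


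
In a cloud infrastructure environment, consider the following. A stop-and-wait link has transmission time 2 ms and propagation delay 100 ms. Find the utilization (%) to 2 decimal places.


Given: Ttrans = 2 ms, Tprop = 100 ms
RTT = 2 * Tprop = 2 * 100 = 200 ms
U = Ttrans / (Ttrans + RTT)
U = 2 / (2 + 200)
U = 2 / 202 = 0.009901
U% = 0.99%

0.99


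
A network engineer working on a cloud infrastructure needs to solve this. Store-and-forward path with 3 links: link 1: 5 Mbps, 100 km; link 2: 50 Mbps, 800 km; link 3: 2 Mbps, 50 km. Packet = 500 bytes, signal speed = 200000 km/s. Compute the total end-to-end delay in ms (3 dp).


Packet = 500 bytes = 4000 bits. Store-and-forward: sum (t_trans + t_prop) per link.
Link 1: t_trans = 4000/(5*10^6) s = 0.8000 ms; t_prop = 100/200000 s = 0.5000 ms; subtotal = 1.3000 ms
Link 2: t_trans = 4000/(50*10^6) s = 0.0800 ms; t_prop = 800/200000 s = 4.0000 ms; subtotal = 4.0800 ms
Link 3: t_trans = 4000/(2*10^6) s = 2.0000 ms; t_prop = 50/200000 s = 0.2500 ms; subtotal = 2.2500 ms
End-to-end = 1.3000 + 4.0800 + 2.2500 = 7.6300 ms -> 7.630 ms (3 dp)

7.630


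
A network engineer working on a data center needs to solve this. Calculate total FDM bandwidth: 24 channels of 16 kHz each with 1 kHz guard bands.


Given: 24 channels, 16 kHz each, guard = 1 kHz
Channel bandwidth = 24 * 16 = 384 kHz
Guard bands = 23 gaps * 1 kHz = 23 kHz
Total = 384 + 23 = 407 kHz

407


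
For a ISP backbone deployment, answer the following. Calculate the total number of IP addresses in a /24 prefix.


Given: CIDR prefix /24
Host bits = 32 - 24 = 8
Total addresses = 2^8 = 256

256


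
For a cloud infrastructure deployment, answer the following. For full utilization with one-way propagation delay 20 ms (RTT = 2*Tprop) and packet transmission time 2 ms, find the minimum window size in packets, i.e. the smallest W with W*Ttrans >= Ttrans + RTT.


Given: Ttrans = 2 ms, RTT = 40 ms (= 2 * Tprop, Tprop = 20 ms)
Time until first ACK returns = Ttrans + RTT = 2 + 40 = 42 ms
Need W * Ttrans >= Ttrans + RTT  ->  W >= (Ttrans + RTT) / Ttrans
(Ttrans + RTT) / Ttrans = 42 / 2 = 21
W_min = ceil(21) = 21

21


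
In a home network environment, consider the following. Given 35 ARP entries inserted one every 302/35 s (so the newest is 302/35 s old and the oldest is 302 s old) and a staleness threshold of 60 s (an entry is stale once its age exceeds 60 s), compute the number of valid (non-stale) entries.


Ages are k * 302/35 s for k = 1..35 (spacing = 8.6286 s).
Entry k is valid iff k * 302/35 <= 60 iff k <= 35 * 60 / 302 = 6.9536
n_valid = floor(6.9536) = 6
(n_stale = 35 - 6 = 29)

6


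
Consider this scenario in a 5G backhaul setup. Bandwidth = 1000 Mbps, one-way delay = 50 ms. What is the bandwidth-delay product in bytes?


Given: bandwidth = 1000 Mbps, delay = 50 ms
BDP in bits = 1000 * 10^6 * 50 / 1000
BDP in bits = 50000000
BDP in bytes = 50000000 / 8 = 6250000

6250000


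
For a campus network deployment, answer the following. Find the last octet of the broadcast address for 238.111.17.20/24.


Given: IP = 238.111.17.20, prefix = /24
Host bits = 32 - 24 = 8
Network last octet = 20 AND mask = 0
Host part size = 2^8 - 1 = 255
Broadcast last octet = 0 OR 255 = 255

255


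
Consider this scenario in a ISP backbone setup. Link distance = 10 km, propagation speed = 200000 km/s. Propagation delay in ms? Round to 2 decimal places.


Given: distance = 10 km, speed = 200000 km/s
Delay = distance / speed = 10 / 200000 seconds
Delay in ms = 10 * 1000 / 200000
Delay = 0.0500 ms
Rounded to 2 dp = 0.05 ms

0.05


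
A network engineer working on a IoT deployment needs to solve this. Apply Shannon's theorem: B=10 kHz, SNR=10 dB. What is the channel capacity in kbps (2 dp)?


Given: B = 10 kHz, SNR = 10 dB
SNR linear = 10^(10/10) = 10
1 + SNR = 11
log2(11) = 3.4594316186
C = 10 * 1000 * 3.4594316186 = 34594.3162 bps
C = 34.594316 kbps -> 34.59 kbps (2 dp)

34.59


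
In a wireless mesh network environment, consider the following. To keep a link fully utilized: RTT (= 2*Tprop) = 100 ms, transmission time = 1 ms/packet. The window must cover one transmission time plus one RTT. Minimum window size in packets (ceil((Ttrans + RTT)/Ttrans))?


Given: Ttrans = 1 ms, RTT = 100 ms (= 2 * Tprop, Tprop = 50 ms)
Time until first ACK returns = Ttrans + RTT = 1 + 100 = 101 ms
Need W * Ttrans >= Ttrans + RTT  ->  W >= (Ttrans + RTT) / Ttrans
(Ttrans + RTT) / Ttrans = 101 / 1 = 101
W_min = ceil(101) = 101

101
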